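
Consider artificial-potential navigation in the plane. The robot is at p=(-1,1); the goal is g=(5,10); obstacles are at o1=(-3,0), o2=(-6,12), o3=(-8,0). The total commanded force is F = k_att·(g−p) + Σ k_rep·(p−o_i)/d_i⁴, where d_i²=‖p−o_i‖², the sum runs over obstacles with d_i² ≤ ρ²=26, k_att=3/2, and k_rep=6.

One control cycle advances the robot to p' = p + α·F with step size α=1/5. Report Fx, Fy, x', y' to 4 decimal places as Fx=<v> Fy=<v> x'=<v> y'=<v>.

Fx=9.4800 Fy=13.7400 x'=0.8960 y'=3.7480

F_att = 3/2·(g−p) = 3/2·(6,9) = (9.0000,13.5000)
o1: d²=5 ≤ ρ²=26; F_rep = 6·(2,1)/5² = (0.4800,0.2400)
o2: d²=146 > ρ²=26 → inactive
o3: d²=50 > ρ²=26 → inactive
F = F_att + ΣF_rep = (9.4800,13.7400)
p' = p + 1/5·F = (0.8960,3.7480)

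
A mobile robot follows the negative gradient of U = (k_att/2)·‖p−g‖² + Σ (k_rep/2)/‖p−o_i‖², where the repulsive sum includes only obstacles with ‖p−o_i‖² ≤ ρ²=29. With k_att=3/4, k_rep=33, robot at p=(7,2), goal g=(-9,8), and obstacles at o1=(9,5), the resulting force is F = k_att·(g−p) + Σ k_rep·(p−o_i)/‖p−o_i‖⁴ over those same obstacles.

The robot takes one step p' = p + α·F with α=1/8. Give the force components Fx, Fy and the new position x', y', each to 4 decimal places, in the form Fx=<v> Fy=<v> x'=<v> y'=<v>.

Fx=-12.3905 Fy=3.9142 x'=5.4512 y'=2.4893

F_att = 3/4·(g−p) = 3/4·(-16,6) = (-12.0000,4.5000)
o1: d²=13 ≤ ρ²=29; F_rep = 33·(-2,-3)/13² = (-0.3905,-0.5858)
F = F_att + ΣF_rep = (-12.3905,3.9142)
p' = p + 1/8·F = (5.4512,2.4893)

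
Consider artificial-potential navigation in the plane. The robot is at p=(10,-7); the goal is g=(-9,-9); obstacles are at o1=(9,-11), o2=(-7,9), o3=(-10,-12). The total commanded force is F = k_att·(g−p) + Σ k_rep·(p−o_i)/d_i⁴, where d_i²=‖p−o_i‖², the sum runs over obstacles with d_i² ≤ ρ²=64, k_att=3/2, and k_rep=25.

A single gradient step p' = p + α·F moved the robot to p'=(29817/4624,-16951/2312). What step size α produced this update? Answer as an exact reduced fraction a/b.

F_att = 3/2·(g−p) = 3/2·(-19,-2) = (-28.5000,-3.0000)
o1: d²=17 ≤ ρ²=64; F_rep = 25·(1,4)/17² = (0.0865,0.3460)
o2: d²=545 > ρ²=64 → inactive
o3: d²=425 > ρ²=64 → inactive
F = F_att + ΣF_rep = (-28.4135,-2.6540)
Δp = p'−p = (-3.5517,-0.3317); α = Δx/Fx = (-16423/4624) / (-16423/578) = 1/8
check: Δy/Fy = (-767/2312) / (-767/289) = 1/8 ✓

α = 1/8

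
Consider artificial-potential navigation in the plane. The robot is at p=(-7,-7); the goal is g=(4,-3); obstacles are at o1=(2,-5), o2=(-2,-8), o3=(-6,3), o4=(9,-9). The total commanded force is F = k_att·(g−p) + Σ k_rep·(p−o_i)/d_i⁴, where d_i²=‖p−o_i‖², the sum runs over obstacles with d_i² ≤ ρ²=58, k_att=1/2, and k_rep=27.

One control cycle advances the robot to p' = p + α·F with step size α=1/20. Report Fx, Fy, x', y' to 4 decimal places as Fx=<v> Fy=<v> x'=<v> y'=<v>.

F_att = 1/2·(g−p) = 1/2·(11,4) = (5.5000,2.0000)
o1: d²=85 > ρ²=58 → inactive
o2: d²=26 ≤ ρ²=58; F_rep = 27·(-5,1)/26² = (-0.1997,0.0399)
o3: d²=101 > ρ²=58 → inactive
o4: d²=260 > ρ²=58 → inactive
F = F_att + ΣF_rep = (5.3003,2.0399)
p' = p + 1/20·F = (-6.7350,-6.8980)

Fx=5.3003 Fy=2.0399 x'=-6.7350 y'=-6.8980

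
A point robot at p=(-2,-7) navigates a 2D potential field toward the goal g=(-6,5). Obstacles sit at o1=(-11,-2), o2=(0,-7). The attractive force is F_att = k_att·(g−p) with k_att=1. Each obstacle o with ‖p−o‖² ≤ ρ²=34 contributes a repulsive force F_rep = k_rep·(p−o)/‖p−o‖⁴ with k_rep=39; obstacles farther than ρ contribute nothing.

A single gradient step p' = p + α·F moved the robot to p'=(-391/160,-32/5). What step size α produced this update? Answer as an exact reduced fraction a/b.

F_att = 1·(g−p) = 1·(-4,12) = (-4.0000,12.0000)
o1: d²=106 > ρ²=34 → inactive
o2: d²=4 ≤ ρ²=34; F_rep = 39·(-2,0)/4² = (-4.8750,0.0000)
F = F_att + ΣF_rep = (-8.8750,12.0000)
Δp = p'−p = (-0.4437,0.6000); α = Δx/Fx = (-71/160) / (-71/8) = 1/20
check: Δy/Fy = (3/5) / (12) = 1/20 ✓

α = 1/20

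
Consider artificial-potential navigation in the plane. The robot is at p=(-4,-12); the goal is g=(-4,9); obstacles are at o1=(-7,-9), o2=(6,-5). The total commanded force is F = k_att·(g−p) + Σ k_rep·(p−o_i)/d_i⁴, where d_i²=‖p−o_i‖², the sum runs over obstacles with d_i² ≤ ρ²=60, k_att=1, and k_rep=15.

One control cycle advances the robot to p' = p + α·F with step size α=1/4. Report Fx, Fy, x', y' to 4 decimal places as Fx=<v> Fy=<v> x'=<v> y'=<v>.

F_att = 1·(g−p) = 1·(0,21) = (0.0000,21.0000)
o1: d²=18 ≤ ρ²=60; F_rep = 15·(3,-3)/18² = (0.1389,-0.1389)
o2: d²=149 > ρ²=60 → inactive
F = F_att + ΣF_rep = (0.1389,20.8611)
p' = p + 1/4·F = (-3.9653,-6.7847)

Fx=0.1389 Fy=20.8611 x'=-3.9653 y'=-6.7847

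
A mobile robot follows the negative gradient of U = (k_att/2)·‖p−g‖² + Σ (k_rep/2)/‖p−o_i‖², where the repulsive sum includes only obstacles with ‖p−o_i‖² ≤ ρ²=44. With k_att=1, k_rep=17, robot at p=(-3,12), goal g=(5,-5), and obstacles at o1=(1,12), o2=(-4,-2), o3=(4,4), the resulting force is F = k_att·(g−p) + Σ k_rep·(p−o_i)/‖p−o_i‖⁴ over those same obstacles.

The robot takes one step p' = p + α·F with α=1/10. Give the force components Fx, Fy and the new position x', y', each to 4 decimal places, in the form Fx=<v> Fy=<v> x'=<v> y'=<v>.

F_att = 1·(g−p) = 1·(8,-17) = (8.0000,-17.0000)
o1: d²=16 ≤ ρ²=44; F_rep = 17·(-4,0)/16² = (-0.2656,0.0000)
o2: d²=197 > ρ²=44 → inactive
o3: d²=113 > ρ²=44 → inactive
F = F_att + ΣF_rep = (7.7344,-17.0000)
p' = p + 1/10·F = (-2.2266,10.3000)

Fx=7.7344 Fy=-17.0000 x'=-2.2266 y'=10.3000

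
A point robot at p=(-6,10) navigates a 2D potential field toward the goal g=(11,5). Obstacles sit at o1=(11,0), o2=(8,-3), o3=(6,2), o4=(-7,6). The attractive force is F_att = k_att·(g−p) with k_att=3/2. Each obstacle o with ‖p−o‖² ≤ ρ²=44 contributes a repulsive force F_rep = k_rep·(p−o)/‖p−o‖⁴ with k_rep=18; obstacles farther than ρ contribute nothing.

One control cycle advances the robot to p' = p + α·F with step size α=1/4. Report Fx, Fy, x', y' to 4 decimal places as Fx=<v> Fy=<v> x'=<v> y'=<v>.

Fx=25.5623 Fy=-7.2509 x'=0.3906 y'=8.1873

F_att = 3/2·(g−p) = 3/2·(17,-5) = (25.5000,-7.5000)
o1: d²=389 > ρ²=44 → inactive
o2: d²=365 > ρ²=44 → inactive
o3: d²=208 > ρ²=44 → inactive
o4: d²=17 ≤ ρ²=44; F_rep = 18·(1,4)/17² = (0.0623,0.2491)
F = F_att + ΣF_rep = (25.5623,-7.2509)
p' = p + 1/4·F = (0.3906,8.1873)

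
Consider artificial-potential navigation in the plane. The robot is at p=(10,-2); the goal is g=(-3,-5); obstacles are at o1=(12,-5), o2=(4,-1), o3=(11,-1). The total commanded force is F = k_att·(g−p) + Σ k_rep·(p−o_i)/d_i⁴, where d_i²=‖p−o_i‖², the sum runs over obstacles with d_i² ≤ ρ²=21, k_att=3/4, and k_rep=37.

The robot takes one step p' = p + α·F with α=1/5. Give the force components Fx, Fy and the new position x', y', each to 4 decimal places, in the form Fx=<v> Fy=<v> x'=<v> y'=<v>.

F_att = 3/4·(g−p) = 3/4·(-13,-3) = (-9.7500,-2.2500)
o1: d²=13 ≤ ρ²=21; F_rep = 37·(-2,3)/13² = (-0.4379,0.6568)
o2: d²=37 > ρ²=21 → inactive
o3: d²=2 ≤ ρ²=21; F_rep = 37·(-1,-1)/2² = (-9.2500,-9.2500)
F = F_att + ΣF_rep = (-19.4379,-10.8432)
p' = p + 1/5·F = (6.1124,-4.1686)

Fx=-19.4379 Fy=-10.8432 x'=6.1124 y'=-4.1686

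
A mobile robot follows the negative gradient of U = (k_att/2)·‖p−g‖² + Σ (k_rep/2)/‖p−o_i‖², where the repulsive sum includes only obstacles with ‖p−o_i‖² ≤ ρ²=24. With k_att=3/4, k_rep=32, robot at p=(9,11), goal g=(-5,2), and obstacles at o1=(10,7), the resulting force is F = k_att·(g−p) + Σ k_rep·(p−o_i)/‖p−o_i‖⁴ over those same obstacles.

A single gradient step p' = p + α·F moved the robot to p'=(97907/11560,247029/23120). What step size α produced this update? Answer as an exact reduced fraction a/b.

α = 1/20

F_att = 3/4·(g−p) = 3/4·(-14,-9) = (-10.5000,-6.7500)
o1: d²=17 ≤ ρ²=24; F_rep = 32·(-1,4)/17² = (-0.1107,0.4429)
F = F_att + ΣF_rep = (-10.6107,-6.3071)
Δp = p'−p = (-0.5305,-0.3154); α = Δx/Fx = (-6133/11560) / (-6133/578) = 1/20
check: Δy/Fy = (-7291/23120) / (-7291/1156) = 1/20 ✓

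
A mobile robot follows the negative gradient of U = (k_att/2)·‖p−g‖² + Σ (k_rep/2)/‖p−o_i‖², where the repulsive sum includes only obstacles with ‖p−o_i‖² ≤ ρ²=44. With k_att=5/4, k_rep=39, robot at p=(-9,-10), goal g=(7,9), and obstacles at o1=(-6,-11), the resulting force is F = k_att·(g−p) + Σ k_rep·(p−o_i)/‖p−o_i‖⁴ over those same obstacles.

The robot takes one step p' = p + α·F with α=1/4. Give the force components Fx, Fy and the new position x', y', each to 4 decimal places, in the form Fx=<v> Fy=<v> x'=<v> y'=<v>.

Fx=18.8300 Fy=24.1400 x'=-4.2925 y'=-3.9650

F_att = 5/4·(g−p) = 5/4·(16,19) = (20.0000,23.7500)
o1: d²=10 ≤ ρ²=44; F_rep = 39·(-3,1)/10² = (-1.1700,0.3900)
F = F_att + ΣF_rep = (18.8300,24.1400)
p' = p + 1/4·F = (-4.2925,-3.9650)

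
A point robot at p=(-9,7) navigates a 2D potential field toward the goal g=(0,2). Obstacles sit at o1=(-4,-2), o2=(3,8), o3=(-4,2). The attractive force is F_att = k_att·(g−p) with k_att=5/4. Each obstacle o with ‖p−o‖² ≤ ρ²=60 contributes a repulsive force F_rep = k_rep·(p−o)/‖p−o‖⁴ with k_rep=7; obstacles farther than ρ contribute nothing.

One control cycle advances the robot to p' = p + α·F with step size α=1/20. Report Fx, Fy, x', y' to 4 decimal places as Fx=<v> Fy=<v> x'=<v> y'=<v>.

Fx=11.2360 Fy=-6.2360 x'=-8.4382 y'=6.6882

F_att = 5/4·(g−p) = 5/4·(9,-5) = (11.2500,-6.2500)
o1: d²=106 > ρ²=60 → inactive
o2: d²=145 > ρ²=60 → inactive
o3: d²=50 ≤ ρ²=60; F_rep = 7·(-5,5)/50² = (-0.0140,0.0140)
F = F_att + ΣF_rep = (11.2360,-6.2360)
p' = p + 1/20·F = (-8.4382,6.6882)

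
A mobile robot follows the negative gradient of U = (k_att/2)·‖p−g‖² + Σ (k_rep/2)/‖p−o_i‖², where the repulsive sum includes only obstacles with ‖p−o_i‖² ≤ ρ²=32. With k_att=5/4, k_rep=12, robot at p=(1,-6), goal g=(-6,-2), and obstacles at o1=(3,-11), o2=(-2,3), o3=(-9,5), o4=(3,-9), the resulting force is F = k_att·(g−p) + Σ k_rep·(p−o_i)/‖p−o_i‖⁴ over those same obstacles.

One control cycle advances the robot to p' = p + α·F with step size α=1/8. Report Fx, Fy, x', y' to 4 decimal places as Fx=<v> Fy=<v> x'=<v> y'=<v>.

Fx=-8.9205 Fy=5.2844 x'=-0.1151 y'=-5.3395

F_att = 5/4·(g−p) = 5/4·(-7,4) = (-8.7500,5.0000)
o1: d²=29 ≤ ρ²=32; F_rep = 12·(-2,5)/29² = (-0.0285,0.0713)
o2: d²=90 > ρ²=32 → inactive
o3: d²=221 > ρ²=32 → inactive
o4: d²=13 ≤ ρ²=32; F_rep = 12·(-2,3)/13² = (-0.1420,0.2130)
F = F_att + ΣF_rep = (-8.9205,5.2844)
p' = p + 1/8·F = (-0.1151,-5.3395)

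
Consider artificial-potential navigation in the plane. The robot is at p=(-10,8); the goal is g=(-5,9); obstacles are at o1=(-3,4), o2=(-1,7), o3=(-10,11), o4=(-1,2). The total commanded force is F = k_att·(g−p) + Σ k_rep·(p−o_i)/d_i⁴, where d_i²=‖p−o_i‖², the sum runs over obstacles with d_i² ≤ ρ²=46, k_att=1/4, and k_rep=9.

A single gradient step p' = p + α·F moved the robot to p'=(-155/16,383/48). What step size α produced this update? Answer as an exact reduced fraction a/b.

F_att = 1/4·(g−p) = 1/4·(5,1) = (1.2500,0.2500)
o1: d²=65 > ρ²=46 → inactive
o2: d²=82 > ρ²=46 → inactive
o3: d²=9 ≤ ρ²=46; F_rep = 9·(0,-3)/9² = (0.0000,-0.3333)
o4: d²=117 > ρ²=46 → inactive
F = F_att + ΣF_rep = (1.2500,-0.0833)
Δp = p'−p = (0.3125,-0.0208); α = Δx/Fx = (5/16) / (5/4) = 1/4
check: Δy/Fy = (-1/48) / (-1/12) = 1/4 ✓

α = 1/4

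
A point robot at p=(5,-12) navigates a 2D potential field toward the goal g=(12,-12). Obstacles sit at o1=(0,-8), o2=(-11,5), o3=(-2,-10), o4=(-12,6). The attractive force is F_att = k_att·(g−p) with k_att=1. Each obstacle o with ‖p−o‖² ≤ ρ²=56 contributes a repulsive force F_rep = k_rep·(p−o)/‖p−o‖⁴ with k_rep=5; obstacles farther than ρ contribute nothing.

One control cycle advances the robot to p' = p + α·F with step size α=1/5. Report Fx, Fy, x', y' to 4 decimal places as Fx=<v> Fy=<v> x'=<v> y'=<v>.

Fx=7.0273 Fy=-0.0155 x'=6.4055 y'=-12.0031

F_att = 1·(g−p) = 1·(7,0) = (7.0000,0.0000)
o1: d²=41 ≤ ρ²=56; F_rep = 5·(5,-4)/41² = (0.0149,-0.0119)
o2: d²=545 > ρ²=56 → inactive
o3: d²=53 ≤ ρ²=56; F_rep = 5·(7,-2)/53² = (0.0125,-0.0036)
o4: d²=613 > ρ²=56 → inactive
F = F_att + ΣF_rep = (7.0273,-0.0155)
p' = p + 1/5·F = (6.4055,-12.0031)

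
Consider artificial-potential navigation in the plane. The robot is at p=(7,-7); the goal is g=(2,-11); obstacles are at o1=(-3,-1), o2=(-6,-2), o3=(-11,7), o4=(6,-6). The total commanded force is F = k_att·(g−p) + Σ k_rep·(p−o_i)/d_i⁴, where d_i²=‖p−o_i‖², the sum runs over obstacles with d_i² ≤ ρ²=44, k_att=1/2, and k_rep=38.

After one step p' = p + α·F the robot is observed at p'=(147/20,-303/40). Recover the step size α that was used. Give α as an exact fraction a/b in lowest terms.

α = 1/20

F_att = 1/2·(g−p) = 1/2·(-5,-4) = (-2.5000,-2.0000)
o1: d²=136 > ρ²=44 → inactive
o2: d²=194 > ρ²=44 → inactive
o3: d²=520 > ρ²=44 → inactive
o4: d²=2 ≤ ρ²=44; F_rep = 38·(1,-1)/2² = (9.5000,-9.5000)
F = F_att + ΣF_rep = (7.0000,-11.5000)
Δp = p'−p = (0.3500,-0.5750); α = Δx/Fx = (7/20) / (7) = 1/20
check: Δy/Fy = (-23/40) / (-23/2) = 1/20 ✓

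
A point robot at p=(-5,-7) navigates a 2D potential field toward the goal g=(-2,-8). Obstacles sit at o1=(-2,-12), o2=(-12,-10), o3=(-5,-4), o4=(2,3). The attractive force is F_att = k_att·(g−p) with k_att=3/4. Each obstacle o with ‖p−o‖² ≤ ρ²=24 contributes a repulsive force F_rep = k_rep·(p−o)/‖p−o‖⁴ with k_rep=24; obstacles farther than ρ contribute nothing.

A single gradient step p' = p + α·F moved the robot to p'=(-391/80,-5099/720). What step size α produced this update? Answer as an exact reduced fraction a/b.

F_att = 3/4·(g−p) = 3/4·(3,-1) = (2.2500,-0.7500)
o1: d²=34 > ρ²=24 → inactive
o2: d²=58 > ρ²=24 → inactive
o3: d²=9 ≤ ρ²=24; F_rep = 24·(0,-3)/9² = (0.0000,-0.8889)
o4: d²=149 > ρ²=24 → inactive
F = F_att + ΣF_rep = (2.2500,-1.6389)
Δp = p'−p = (0.1125,-0.0819); α = Δx/Fx = (9/80) / (9/4) = 1/20
check: Δy/Fy = (-59/720) / (-59/36) = 1/20 ✓

α = 1/20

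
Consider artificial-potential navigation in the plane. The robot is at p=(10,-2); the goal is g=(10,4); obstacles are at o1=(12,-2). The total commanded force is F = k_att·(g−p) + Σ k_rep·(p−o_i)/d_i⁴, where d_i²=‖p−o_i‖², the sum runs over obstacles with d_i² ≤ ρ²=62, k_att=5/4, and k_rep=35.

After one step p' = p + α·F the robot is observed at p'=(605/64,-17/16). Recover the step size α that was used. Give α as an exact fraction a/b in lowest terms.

F_att = 5/4·(g−p) = 5/4·(0,6) = (0.0000,7.5000)
o1: d²=4 ≤ ρ²=62; F_rep = 35·(-2,0)/4² = (-4.3750,0.0000)
F = F_att + ΣF_rep = (-4.3750,7.5000)
Δp = p'−p = (-0.5469,0.9375); α = Δx/Fx = (-35/64) / (-35/8) = 1/8
check: Δy/Fy = (15/16) / (15/2) = 1/8 ✓

α = 1/8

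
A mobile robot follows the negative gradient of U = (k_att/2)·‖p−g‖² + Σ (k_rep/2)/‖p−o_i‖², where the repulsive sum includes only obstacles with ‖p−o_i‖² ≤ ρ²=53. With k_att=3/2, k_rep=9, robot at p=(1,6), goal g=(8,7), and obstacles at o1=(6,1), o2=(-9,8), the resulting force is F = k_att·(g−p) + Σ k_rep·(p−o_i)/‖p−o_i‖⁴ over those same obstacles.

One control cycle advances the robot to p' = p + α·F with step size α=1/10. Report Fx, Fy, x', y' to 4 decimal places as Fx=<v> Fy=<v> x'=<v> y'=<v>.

Fx=10.4820 Fy=1.5180 x'=2.0482 y'=6.1518

F_att = 3/2·(g−p) = 3/2·(7,1) = (10.5000,1.5000)
o1: d²=50 ≤ ρ²=53; F_rep = 9·(-5,5)/50² = (-0.0180,0.0180)
o2: d²=104 > ρ²=53 → inactive
F = F_att + ΣF_rep = (10.4820,1.5180)
p' = p + 1/10·F = (2.0482,6.1518)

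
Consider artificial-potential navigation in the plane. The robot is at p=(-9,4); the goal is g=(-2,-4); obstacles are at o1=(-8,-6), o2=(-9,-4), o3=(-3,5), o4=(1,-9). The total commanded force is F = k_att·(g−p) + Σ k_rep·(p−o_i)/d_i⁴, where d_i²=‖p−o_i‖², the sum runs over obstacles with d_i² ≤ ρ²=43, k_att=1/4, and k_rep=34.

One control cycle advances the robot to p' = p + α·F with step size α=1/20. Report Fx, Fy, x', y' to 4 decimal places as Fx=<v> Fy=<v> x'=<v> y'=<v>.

Fx=1.6010 Fy=-2.0248 x'=-8.9200 y'=3.8988

F_att = 1/4·(g−p) = 1/4·(7,-8) = (1.7500,-2.0000)
o1: d²=101 > ρ²=43 → inactive
o2: d²=64 > ρ²=43 → inactive
o3: d²=37 ≤ ρ²=43; F_rep = 34·(-6,-1)/37² = (-0.1490,-0.0248)
o4: d²=269 > ρ²=43 → inactive
F = F_att + ΣF_rep = (1.6010,-2.0248)
p' = p + 1/20·F = (-8.9200,3.8988)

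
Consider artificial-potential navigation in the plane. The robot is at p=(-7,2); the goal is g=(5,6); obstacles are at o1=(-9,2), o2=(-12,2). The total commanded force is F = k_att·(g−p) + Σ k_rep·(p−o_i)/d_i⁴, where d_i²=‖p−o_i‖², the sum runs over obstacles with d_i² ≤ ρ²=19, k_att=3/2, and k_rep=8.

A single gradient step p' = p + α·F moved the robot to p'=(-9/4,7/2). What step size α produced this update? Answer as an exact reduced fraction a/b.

F_att = 3/2·(g−p) = 3/2·(12,4) = (18.0000,6.0000)
o1: d²=4 ≤ ρ²=19; F_rep = 8·(2,0)/4² = (1.0000,0.0000)
o2: d²=25 > ρ²=19 → inactive
F = F_att + ΣF_rep = (19.0000,6.0000)
Δp = p'−p = (4.7500,1.5000); α = Δx/Fx = (19/4) / (19) = 1/4
check: Δy/Fy = (3/2) / (6) = 1/4 ✓

α = 1/4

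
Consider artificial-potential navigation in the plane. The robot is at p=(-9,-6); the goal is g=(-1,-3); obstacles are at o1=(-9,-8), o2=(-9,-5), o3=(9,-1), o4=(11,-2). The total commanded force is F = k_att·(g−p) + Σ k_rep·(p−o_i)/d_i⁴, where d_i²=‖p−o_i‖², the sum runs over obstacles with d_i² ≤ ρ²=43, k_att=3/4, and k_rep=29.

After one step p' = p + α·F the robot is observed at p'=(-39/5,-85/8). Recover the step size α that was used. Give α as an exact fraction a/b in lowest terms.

α = 1/5

F_att = 3/4·(g−p) = 3/4·(8,3) = (6.0000,2.2500)
o1: d²=4 ≤ ρ²=43; F_rep = 29·(0,2)/4² = (0.0000,3.6250)
o2: d²=1 ≤ ρ²=43; F_rep = 29·(0,-1)/1² = (0.0000,-29.0000)
o3: d²=349 > ρ²=43 → inactive
o4: d²=416 > ρ²=43 → inactive
F = F_att + ΣF_rep = (6.0000,-23.1250)
Δp = p'−p = (1.2000,-4.6250); α = Δx/Fx = (6/5) / (6) = 1/5
check: Δy/Fy = (-37/8) / (-185/8) = 1/5 ✓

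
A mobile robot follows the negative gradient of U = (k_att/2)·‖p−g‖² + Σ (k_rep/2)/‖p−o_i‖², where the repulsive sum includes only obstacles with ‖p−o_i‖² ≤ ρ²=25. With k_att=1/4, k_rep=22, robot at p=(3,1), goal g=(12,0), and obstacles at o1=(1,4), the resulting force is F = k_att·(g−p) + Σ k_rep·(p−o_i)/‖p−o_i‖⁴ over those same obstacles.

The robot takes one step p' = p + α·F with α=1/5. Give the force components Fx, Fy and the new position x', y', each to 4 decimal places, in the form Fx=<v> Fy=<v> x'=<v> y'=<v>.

F_att = 1/4·(g−p) = 1/4·(9,-1) = (2.2500,-0.2500)
o1: d²=13 ≤ ρ²=25; F_rep = 22·(2,-3)/13² = (0.2604,-0.3905)
F = F_att + ΣF_rep = (2.5104,-0.6405)
p' = p + 1/5·F = (3.5021,0.8719)

Fx=2.5104 Fy=-0.6405 x'=3.5021 y'=0.8719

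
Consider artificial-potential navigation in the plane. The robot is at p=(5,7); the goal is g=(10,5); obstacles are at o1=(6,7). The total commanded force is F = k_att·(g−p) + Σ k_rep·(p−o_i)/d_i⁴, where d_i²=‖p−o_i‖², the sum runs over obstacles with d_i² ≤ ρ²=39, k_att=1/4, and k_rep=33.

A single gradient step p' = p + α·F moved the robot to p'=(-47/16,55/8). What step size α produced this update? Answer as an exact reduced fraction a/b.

F_att = 1/4·(g−p) = 1/4·(5,-2) = (1.2500,-0.5000)
o1: d²=1 ≤ ρ²=39; F_rep = 33·(-1,0)/1² = (-33.0000,0.0000)
F = F_att + ΣF_rep = (-31.7500,-0.5000)
Δp = p'−p = (-7.9375,-0.1250); α = Δx/Fx = (-127/16) / (-127/4) = 1/4
check: Δy/Fy = (-1/8) / (-1/2) = 1/4 ✓

α = 1/4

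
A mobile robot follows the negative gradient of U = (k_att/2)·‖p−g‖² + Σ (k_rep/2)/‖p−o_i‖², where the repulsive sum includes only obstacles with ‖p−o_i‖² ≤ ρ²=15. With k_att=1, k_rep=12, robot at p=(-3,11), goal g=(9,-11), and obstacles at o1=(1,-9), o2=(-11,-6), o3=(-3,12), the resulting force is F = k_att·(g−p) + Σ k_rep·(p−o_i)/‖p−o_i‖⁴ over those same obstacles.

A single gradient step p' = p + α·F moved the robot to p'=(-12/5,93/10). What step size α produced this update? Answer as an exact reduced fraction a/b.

α = 1/20

F_att = 1·(g−p) = 1·(12,-22) = (12.0000,-22.0000)
o1: d²=416 > ρ²=15 → inactive
o2: d²=353 > ρ²=15 → inactive
o3: d²=1 ≤ ρ²=15; F_rep = 12·(0,-1)/1² = (0.0000,-12.0000)
F = F_att + ΣF_rep = (12.0000,-34.0000)
Δp = p'−p = (0.6000,-1.7000); α = Δx/Fx = (3/5) / (12) = 1/20
check: Δy/Fy = (-17/10) / (-34) = 1/20 ✓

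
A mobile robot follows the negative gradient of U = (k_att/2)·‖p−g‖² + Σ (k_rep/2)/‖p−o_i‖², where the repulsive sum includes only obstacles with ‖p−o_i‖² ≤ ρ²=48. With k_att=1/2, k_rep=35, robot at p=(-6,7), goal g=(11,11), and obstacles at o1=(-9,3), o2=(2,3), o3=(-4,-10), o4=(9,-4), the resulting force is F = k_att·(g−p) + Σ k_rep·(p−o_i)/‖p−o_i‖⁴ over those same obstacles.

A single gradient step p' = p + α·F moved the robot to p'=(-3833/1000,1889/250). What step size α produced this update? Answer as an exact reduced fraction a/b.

F_att = 1/2·(g−p) = 1/2·(17,4) = (8.5000,2.0000)
o1: d²=25 ≤ ρ²=48; F_rep = 35·(3,4)/25² = (0.1680,0.2240)
o2: d²=80 > ρ²=48 → inactive
o3: d²=293 > ρ²=48 → inactive
o4: d²=346 > ρ²=48 → inactive
F = F_att + ΣF_rep = (8.6680,2.2240)
Δp = p'−p = (2.1670,0.5560); α = Δx/Fx = (2167/1000) / (2167/250) = 1/4
check: Δy/Fy = (139/250) / (278/125) = 1/4 ✓

α = 1/4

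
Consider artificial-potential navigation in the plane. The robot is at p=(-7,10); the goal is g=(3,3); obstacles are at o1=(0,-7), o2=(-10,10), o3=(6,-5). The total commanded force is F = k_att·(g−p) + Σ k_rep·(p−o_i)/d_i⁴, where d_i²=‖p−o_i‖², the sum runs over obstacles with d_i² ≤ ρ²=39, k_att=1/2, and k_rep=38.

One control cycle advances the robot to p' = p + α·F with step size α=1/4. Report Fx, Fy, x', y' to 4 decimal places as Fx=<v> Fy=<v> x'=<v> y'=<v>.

F_att = 1/2·(g−p) = 1/2·(10,-7) = (5.0000,-3.5000)
o1: d²=338 > ρ²=39 → inactive
o2: d²=9 ≤ ρ²=39; F_rep = 38·(3,0)/9² = (1.4074,0.0000)
o3: d²=394 > ρ²=39 → inactive
F = F_att + ΣF_rep = (6.4074,-3.5000)
p' = p + 1/4·F = (-5.3981,9.1250)

Fx=6.4074 Fy=-3.5000 x'=-5.3981 y'=9.1250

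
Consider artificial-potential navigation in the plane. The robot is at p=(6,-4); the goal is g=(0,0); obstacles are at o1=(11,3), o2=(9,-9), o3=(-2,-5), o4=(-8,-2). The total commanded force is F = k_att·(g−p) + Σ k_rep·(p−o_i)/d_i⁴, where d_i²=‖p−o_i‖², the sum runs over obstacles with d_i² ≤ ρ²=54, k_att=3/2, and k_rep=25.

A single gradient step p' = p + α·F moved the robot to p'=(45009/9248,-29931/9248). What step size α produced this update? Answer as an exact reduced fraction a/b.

F_att = 3/2·(g−p) = 3/2·(-6,4) = (-9.0000,6.0000)
o1: d²=74 > ρ²=54 → inactive
o2: d²=34 ≤ ρ²=54; F_rep = 25·(-3,5)/34² = (-0.0649,0.1081)
o3: d²=65 > ρ²=54 → inactive
o4: d²=200 > ρ²=54 → inactive
F = F_att + ΣF_rep = (-9.0649,6.1081)
Δp = p'−p = (-1.1331,0.7635); α = Δx/Fx = (-10479/9248) / (-10479/1156) = 1/8
check: Δy/Fy = (7061/9248) / (7061/1156) = 1/8 ✓

α = 1/8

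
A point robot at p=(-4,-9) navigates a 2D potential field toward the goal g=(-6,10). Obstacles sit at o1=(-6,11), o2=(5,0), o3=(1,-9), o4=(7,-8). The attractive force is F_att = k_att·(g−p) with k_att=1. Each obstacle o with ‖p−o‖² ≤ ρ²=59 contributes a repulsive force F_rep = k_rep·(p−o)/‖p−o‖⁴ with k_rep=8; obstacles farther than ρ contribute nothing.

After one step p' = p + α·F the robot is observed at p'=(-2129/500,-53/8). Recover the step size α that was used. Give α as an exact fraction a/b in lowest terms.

α = 1/8

F_att = 1·(g−p) = 1·(-2,19) = (-2.0000,19.0000)
o1: d²=404 > ρ²=59 → inactive
o2: d²=162 > ρ²=59 → inactive
o3: d²=25 ≤ ρ²=59; F_rep = 8·(-5,0)/25² = (-0.0640,0.0000)
o4: d²=122 > ρ²=59 → inactive
F = F_att + ΣF_rep = (-2.0640,19.0000)
Δp = p'−p = (-0.2580,2.3750); α = Δx/Fx = (-129/500) / (-258/125) = 1/8
check: Δy/Fy = (19/8) / (19) = 1/8 ✓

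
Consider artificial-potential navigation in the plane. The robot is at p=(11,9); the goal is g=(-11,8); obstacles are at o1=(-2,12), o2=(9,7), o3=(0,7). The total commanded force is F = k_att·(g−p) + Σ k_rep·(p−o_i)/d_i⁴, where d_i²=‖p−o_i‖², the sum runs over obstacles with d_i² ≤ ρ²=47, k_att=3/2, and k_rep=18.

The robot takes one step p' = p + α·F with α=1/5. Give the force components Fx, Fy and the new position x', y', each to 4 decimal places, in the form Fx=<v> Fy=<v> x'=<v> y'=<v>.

F_att = 3/2·(g−p) = 3/2·(-22,-1) = (-33.0000,-1.5000)
o1: d²=178 > ρ²=47 → inactive
o2: d²=8 ≤ ρ²=47; F_rep = 18·(2,2)/8² = (0.5625,0.5625)
o3: d²=125 > ρ²=47 → inactive
F = F_att + ΣF_rep = (-32.4375,-0.9375)
p' = p + 1/5·F = (4.5125,8.8125)

Fx=-32.4375 Fy=-0.9375 x'=4.5125 y'=8.8125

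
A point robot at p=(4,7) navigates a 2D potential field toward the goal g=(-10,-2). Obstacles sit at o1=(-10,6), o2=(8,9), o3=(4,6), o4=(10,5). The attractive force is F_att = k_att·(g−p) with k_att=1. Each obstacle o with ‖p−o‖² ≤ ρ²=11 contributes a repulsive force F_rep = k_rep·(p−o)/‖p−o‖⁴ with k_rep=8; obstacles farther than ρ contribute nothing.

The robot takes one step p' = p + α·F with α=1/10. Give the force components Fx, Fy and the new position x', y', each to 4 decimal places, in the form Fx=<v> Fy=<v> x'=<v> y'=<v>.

Fx=-14.0000 Fy=-1.0000 x'=2.6000 y'=6.9000

F_att = 1·(g−p) = 1·(-14,-9) = (-14.0000,-9.0000)
o1: d²=197 > ρ²=11 → inactive
o2: d²=20 > ρ²=11 → inactive
o3: d²=1 ≤ ρ²=11; F_rep = 8·(0,1)/1² = (0.0000,8.0000)
o4: d²=40 > ρ²=11 → inactive
F = F_att + ΣF_rep = (-14.0000,-1.0000)
p' = p + 1/10·F = (2.6000,6.9000)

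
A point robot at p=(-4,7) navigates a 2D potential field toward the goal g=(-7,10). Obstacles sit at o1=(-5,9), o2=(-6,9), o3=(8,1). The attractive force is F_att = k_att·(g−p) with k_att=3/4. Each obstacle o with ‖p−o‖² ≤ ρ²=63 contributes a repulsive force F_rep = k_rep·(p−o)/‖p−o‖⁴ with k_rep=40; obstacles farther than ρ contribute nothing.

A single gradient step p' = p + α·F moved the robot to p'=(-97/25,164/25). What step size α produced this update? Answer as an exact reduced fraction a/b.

α = 1/5

F_att = 3/4·(g−p) = 3/4·(-3,3) = (-2.2500,2.2500)
o1: d²=5 ≤ ρ²=63; F_rep = 40·(1,-2)/5² = (1.6000,-3.2000)
o2: d²=8 ≤ ρ²=63; F_rep = 40·(2,-2)/8² = (1.2500,-1.2500)
o3: d²=180 > ρ²=63 → inactive
F = F_att + ΣF_rep = (0.6000,-2.2000)
Δp = p'−p = (0.1200,-0.4400); α = Δx/Fx = (3/25) / (3/5) = 1/5
check: Δy/Fy = (-11/25) / (-11/5) = 1/5 ✓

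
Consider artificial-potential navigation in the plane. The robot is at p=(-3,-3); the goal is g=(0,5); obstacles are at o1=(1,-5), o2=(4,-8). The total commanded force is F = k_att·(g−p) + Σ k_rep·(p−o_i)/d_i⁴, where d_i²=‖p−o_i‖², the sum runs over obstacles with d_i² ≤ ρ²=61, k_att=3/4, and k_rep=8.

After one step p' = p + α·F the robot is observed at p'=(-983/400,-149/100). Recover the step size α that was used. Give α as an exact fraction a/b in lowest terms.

α = 1/4

F_att = 3/4·(g−p) = 3/4·(3,8) = (2.2500,6.0000)
o1: d²=20 ≤ ρ²=61; F_rep = 8·(-4,2)/20² = (-0.0800,0.0400)
o2: d²=74 > ρ²=61 → inactive
F = F_att + ΣF_rep = (2.1700,6.0400)
Δp = p'−p = (0.5425,1.5100); α = Δx/Fx = (217/400) / (217/100) = 1/4
check: Δy/Fy = (151/100) / (151/25) = 1/4 ✓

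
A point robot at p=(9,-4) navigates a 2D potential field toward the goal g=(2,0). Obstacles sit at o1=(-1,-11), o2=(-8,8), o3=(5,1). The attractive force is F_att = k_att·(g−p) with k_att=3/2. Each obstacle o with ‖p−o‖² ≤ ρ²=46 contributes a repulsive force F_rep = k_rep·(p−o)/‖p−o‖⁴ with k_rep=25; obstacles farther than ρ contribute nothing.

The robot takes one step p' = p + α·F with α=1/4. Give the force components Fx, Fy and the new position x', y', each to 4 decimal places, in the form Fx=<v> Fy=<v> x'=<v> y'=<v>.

F_att = 3/2·(g−p) = 3/2·(-7,4) = (-10.5000,6.0000)
o1: d²=149 > ρ²=46 → inactive
o2: d²=433 > ρ²=46 → inactive
o3: d²=41 ≤ ρ²=46; F_rep = 25·(4,-5)/41² = (0.0595,-0.0744)
F = F_att + ΣF_rep = (-10.4405,5.9256)
p' = p + 1/4·F = (6.3899,-2.5186)

Fx=-10.4405 Fy=5.9256 x'=6.3899 y'=-2.5186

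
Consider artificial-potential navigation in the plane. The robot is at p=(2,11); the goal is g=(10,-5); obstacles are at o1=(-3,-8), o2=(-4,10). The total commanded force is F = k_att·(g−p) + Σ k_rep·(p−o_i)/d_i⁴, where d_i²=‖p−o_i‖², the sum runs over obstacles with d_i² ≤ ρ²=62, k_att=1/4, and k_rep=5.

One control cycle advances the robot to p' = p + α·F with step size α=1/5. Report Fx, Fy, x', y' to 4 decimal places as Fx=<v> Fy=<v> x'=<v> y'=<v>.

Fx=2.0219 Fy=-3.9963 x'=2.4044 y'=10.2007

F_att = 1/4·(g−p) = 1/4·(8,-16) = (2.0000,-4.0000)
o1: d²=386 > ρ²=62 → inactive
o2: d²=37 ≤ ρ²=62; F_rep = 5·(6,1)/37² = (0.0219,0.0037)
F = F_att + ΣF_rep = (2.0219,-3.9963)
p' = p + 1/5·F = (2.4044,10.2007)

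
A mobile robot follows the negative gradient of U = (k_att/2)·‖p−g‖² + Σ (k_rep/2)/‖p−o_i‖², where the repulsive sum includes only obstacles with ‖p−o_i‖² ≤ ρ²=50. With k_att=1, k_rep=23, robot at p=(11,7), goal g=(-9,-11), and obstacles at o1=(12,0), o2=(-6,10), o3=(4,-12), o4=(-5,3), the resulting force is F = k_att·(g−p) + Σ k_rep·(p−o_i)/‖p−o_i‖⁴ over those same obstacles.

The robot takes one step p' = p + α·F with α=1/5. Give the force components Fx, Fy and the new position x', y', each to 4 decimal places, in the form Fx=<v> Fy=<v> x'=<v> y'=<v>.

F_att = 1·(g−p) = 1·(-20,-18) = (-20.0000,-18.0000)
o1: d²=50 ≤ ρ²=50; F_rep = 23·(-1,7)/50² = (-0.0092,0.0644)
o2: d²=298 > ρ²=50 → inactive
o3: d²=410 > ρ²=50 → inactive
o4: d²=272 > ρ²=50 → inactive
F = F_att + ΣF_rep = (-20.0092,-17.9356)
p' = p + 1/5·F = (6.9982,3.4129)

Fx=-20.0092 Fy=-17.9356 x'=6.9982 y'=3.4129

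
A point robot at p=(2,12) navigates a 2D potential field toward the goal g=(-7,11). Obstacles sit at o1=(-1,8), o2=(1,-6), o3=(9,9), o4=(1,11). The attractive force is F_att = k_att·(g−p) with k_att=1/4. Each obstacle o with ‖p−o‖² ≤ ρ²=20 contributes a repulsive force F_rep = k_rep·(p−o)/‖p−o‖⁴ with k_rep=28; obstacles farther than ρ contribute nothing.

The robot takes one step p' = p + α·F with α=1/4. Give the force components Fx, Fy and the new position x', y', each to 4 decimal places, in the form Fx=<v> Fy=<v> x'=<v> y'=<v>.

Fx=4.7500 Fy=6.7500 x'=3.1875 y'=13.6875

F_att = 1/4·(g−p) = 1/4·(-9,-1) = (-2.2500,-0.2500)
o1: d²=25 > ρ²=20 → inactive
o2: d²=325 > ρ²=20 → inactive
o3: d²=58 > ρ²=20 → inactive
o4: d²=2 ≤ ρ²=20; F_rep = 28·(1,1)/2² = (7.0000,7.0000)
F = F_att + ΣF_rep = (4.7500,6.7500)
p' = p + 1/4·F = (3.1875,13.6875)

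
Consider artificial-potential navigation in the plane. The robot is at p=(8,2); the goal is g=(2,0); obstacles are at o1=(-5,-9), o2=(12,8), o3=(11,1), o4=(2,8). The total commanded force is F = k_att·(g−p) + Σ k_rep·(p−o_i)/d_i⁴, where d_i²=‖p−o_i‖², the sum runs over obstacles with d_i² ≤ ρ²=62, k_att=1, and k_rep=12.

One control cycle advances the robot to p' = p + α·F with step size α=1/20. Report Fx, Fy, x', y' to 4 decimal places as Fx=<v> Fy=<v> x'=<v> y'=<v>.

Fx=-6.3778 Fy=-1.9066 x'=7.6811 y'=1.9047

F_att = 1·(g−p) = 1·(-6,-2) = (-6.0000,-2.0000)
o1: d²=290 > ρ²=62 → inactive
o2: d²=52 ≤ ρ²=62; F_rep = 12·(-4,-6)/52² = (-0.0178,-0.0266)
o3: d²=10 ≤ ρ²=62; F_rep = 12·(-3,1)/10² = (-0.3600,0.1200)
o4: d²=72 > ρ²=62 → inactive
F = F_att + ΣF_rep = (-6.3778,-1.9066)
p' = p + 1/20·F = (7.6811,1.9047)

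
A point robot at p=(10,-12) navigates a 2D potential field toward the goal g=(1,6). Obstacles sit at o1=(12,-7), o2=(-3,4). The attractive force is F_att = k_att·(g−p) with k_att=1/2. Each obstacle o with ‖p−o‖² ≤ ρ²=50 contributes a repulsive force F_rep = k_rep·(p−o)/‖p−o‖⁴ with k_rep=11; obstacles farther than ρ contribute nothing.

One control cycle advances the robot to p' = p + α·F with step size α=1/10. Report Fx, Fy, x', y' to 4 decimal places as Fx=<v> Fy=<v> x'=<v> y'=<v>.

F_att = 1/2·(g−p) = 1/2·(-9,18) = (-4.5000,9.0000)
o1: d²=29 ≤ ρ²=50; F_rep = 11·(-2,-5)/29² = (-0.0262,-0.0654)
o2: d²=425 > ρ²=50 → inactive
F = F_att + ΣF_rep = (-4.5262,8.9346)
p' = p + 1/10·F = (9.5474,-11.1065)

Fx=-4.5262 Fy=8.9346 x'=9.5474 y'=-11.1065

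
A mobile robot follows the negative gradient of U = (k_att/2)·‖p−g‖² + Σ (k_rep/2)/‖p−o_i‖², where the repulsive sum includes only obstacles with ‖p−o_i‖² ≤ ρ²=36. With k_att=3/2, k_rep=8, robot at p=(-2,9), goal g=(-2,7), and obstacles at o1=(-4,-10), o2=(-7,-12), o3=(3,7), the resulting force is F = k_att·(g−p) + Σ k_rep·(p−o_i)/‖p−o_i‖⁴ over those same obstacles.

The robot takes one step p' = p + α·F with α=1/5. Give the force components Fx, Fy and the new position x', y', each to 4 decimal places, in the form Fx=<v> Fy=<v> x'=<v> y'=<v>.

F_att = 3/2·(g−p) = 3/2·(0,-2) = (0.0000,-3.0000)
o1: d²=365 > ρ²=36 → inactive
o2: d²=466 > ρ²=36 → inactive
o3: d²=29 ≤ ρ²=36; F_rep = 8·(-5,2)/29² = (-0.0476,0.0190)
F = F_att + ΣF_rep = (-0.0476,-2.9810)
p' = p + 1/5·F = (-2.0095,8.4038)

Fx=-0.0476 Fy=-2.9810 x'=-2.0095 y'=8.4038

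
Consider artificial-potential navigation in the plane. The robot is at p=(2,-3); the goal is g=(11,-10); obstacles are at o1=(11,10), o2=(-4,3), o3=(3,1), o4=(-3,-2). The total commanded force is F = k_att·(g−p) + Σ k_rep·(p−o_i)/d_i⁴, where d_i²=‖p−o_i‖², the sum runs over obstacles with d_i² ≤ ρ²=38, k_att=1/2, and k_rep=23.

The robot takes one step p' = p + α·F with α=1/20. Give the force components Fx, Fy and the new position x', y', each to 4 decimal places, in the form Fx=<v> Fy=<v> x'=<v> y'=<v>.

F_att = 1/2·(g−p) = 1/2·(9,-7) = (4.5000,-3.5000)
o1: d²=250 > ρ²=38 → inactive
o2: d²=72 > ρ²=38 → inactive
o3: d²=17 ≤ ρ²=38; F_rep = 23·(-1,-4)/17² = (-0.0796,-0.3183)
o4: d²=26 ≤ ρ²=38; F_rep = 23·(5,-1)/26² = (0.1701,-0.0340)
F = F_att + ΣF_rep = (4.5905,-3.8524)
p' = p + 1/20·F = (2.2295,-3.1926)

Fx=4.5905 Fy=-3.8524 x'=2.2295 y'=-3.1926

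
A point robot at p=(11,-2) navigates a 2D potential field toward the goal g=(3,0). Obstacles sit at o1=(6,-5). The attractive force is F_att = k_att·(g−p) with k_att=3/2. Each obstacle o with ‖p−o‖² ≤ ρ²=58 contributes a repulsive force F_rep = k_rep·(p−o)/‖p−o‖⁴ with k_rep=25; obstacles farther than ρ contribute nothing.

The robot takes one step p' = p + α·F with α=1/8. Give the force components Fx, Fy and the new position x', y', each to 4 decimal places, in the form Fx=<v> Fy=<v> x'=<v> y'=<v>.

Fx=-11.8919 Fy=3.0649 x'=9.5135 y'=-1.6169

F_att = 3/2·(g−p) = 3/2·(-8,2) = (-12.0000,3.0000)
o1: d²=34 ≤ ρ²=58; F_rep = 25·(5,3)/34² = (0.1081,0.0649)
F = F_att + ΣF_rep = (-11.8919,3.0649)
p' = p + 1/8·F = (9.5135,-1.6169)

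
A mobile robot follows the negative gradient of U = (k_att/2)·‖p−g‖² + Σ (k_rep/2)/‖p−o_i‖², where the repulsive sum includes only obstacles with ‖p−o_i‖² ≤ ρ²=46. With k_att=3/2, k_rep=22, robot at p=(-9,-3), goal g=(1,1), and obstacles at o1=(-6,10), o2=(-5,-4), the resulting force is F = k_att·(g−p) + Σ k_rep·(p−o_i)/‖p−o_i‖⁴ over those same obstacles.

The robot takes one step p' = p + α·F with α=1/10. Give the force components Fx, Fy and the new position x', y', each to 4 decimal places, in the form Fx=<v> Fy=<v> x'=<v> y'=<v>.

Fx=14.6955 Fy=6.0761 x'=-7.5304 y'=-2.3924

F_att = 3/2·(g−p) = 3/2·(10,4) = (15.0000,6.0000)
o1: d²=178 > ρ²=46 → inactive
o2: d²=17 ≤ ρ²=46; F_rep = 22·(-4,1)/17² = (-0.3045,0.0761)
F = F_att + ΣF_rep = (14.6955,6.0761)
p' = p + 1/10·F = (-7.5304,-2.3924)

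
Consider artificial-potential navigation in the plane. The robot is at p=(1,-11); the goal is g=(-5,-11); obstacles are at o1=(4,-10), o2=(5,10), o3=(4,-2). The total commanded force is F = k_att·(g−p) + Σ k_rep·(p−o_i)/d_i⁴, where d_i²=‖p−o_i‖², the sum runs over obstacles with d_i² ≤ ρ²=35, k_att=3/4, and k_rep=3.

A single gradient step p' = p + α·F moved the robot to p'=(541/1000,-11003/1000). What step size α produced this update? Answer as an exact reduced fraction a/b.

α = 1/10

F_att = 3/4·(g−p) = 3/4·(-6,0) = (-4.5000,0.0000)
o1: d²=10 ≤ ρ²=35; F_rep = 3·(-3,-1)/10² = (-0.0900,-0.0300)
o2: d²=457 > ρ²=35 → inactive
o3: d²=90 > ρ²=35 → inactive
F = F_att + ΣF_rep = (-4.5900,-0.0300)
Δp = p'−p = (-0.4590,-0.0030); α = Δx/Fx = (-459/1000) / (-459/100) = 1/10
check: Δy/Fy = (-3/1000) / (-3/100) = 1/10 ✓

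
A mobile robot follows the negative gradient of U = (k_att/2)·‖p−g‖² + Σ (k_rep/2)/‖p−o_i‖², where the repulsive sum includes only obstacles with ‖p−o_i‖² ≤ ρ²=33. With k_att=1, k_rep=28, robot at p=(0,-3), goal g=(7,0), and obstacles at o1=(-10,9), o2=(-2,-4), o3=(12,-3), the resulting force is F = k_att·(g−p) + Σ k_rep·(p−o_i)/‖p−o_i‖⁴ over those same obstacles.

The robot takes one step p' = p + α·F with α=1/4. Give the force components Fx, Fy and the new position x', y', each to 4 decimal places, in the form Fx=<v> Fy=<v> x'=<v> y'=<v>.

Fx=9.2400 Fy=4.1200 x'=2.3100 y'=-1.9700

F_att = 1·(g−p) = 1·(7,3) = (7.0000,3.0000)
o1: d²=244 > ρ²=33 → inactive
o2: d²=5 ≤ ρ²=33; F_rep = 28·(2,1)/5² = (2.2400,1.1200)
o3: d²=144 > ρ²=33 → inactive
F = F_att + ΣF_rep = (9.2400,4.1200)
p' = p + 1/4·F = (2.3100,-1.9700)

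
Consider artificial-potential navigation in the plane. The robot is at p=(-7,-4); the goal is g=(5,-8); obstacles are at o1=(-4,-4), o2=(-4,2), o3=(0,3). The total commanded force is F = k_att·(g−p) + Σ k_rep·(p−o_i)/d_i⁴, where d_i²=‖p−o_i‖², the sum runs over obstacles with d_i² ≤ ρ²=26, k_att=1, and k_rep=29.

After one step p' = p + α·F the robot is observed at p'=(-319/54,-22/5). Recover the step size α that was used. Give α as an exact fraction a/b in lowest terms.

F_att = 1·(g−p) = 1·(12,-4) = (12.0000,-4.0000)
o1: d²=9 ≤ ρ²=26; F_rep = 29·(-3,0)/9² = (-1.0741,0.0000)
o2: d²=45 > ρ²=26 → inactive
o3: d²=98 > ρ²=26 → inactive
F = F_att + ΣF_rep = (10.9259,-4.0000)
Δp = p'−p = (1.0926,-0.4000); α = Δx/Fx = (59/54) / (295/27) = 1/10
check: Δy/Fy = (-2/5) / (-4) = 1/10 ✓

α = 1/10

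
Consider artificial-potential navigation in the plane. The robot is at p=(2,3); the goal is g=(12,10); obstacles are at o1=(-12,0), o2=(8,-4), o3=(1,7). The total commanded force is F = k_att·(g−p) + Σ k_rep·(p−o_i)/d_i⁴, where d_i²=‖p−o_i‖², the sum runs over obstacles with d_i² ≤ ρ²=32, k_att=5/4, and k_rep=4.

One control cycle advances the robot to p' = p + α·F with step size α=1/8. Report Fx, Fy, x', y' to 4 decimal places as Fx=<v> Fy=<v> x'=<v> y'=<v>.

F_att = 5/4·(g−p) = 5/4·(10,7) = (12.5000,8.7500)
o1: d²=205 > ρ²=32 → inactive
o2: d²=85 > ρ²=32 → inactive
o3: d²=17 ≤ ρ²=32; F_rep = 4·(1,-4)/17² = (0.0138,-0.0554)
F = F_att + ΣF_rep = (12.5138,8.6946)
p' = p + 1/8·F = (3.5642,4.0868)

Fx=12.5138 Fy=8.6946 x'=3.5642 y'=4.0868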